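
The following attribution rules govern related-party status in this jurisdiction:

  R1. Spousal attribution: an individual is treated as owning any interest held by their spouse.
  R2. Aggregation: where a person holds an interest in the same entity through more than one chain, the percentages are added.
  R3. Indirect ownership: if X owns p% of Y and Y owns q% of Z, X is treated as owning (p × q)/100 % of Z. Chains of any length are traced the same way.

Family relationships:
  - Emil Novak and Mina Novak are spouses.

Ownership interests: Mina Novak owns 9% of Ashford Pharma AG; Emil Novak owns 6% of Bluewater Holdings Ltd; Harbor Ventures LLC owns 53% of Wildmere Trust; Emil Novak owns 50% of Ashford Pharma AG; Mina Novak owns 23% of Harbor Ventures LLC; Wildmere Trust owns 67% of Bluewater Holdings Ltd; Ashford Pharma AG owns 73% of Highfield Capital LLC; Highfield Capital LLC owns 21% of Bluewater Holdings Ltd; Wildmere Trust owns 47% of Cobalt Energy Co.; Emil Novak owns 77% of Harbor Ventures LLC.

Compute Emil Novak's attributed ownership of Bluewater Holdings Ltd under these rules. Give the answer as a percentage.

50.5547%

By spousal attribution (R1), Emil Novak is treated as also owning Mina Novak's interest in Ashford Pharma AG, giving 50% + 9% = 59%.
By spousal attribution (R1), Emil Novak is treated as also owning Mina Novak's interest in Harbor Ventures LLC, giving 77% + 23% = 100%.
Chain via Ashford Pharma AG → Highfield Capital LLC (R3): 59% × 73% × 21% = 9.0447% of Bluewater Holdings Ltd.
Chain via Harbor Ventures LLC → Wildmere Trust (R3): 100% × 53% × 67% = 35.51% of Bluewater Holdings Ltd.
Direct interest in Bluewater Holdings Ltd: 6%.
Aggregating (R2): 9.0447% + 35.51% + 6% = 50.5547%.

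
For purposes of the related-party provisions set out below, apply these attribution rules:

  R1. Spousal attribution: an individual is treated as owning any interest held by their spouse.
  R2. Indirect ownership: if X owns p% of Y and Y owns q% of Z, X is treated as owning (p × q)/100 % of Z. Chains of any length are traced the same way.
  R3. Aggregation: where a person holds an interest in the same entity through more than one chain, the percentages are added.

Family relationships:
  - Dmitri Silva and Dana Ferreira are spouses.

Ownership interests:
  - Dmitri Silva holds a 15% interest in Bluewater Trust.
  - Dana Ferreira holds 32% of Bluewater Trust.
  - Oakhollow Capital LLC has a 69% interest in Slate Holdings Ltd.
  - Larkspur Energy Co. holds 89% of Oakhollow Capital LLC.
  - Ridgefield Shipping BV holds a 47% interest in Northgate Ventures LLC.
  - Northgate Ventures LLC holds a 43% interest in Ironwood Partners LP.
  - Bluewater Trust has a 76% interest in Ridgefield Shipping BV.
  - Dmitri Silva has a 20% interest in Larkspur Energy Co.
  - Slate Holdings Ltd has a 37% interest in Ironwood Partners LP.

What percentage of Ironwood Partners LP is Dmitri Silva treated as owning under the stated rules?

By spousal attribution (R1), Dmitri Silva is treated as also owning Dana Ferreira's interest in Bluewater Trust, giving 15% + 32% = 47%.
Chain via Bluewater Trust → Ridgefield Shipping BV → Northgate Ventures LLC (R2): 47% × 76% × 47% × 43% = 7.219012% of Ironwood Partners LP.
Chain via Larkspur Energy Co. → Oakhollow Capital LLC → Slate Holdings Ltd (R2): 20% × 89% × 69% × 37% = 4.54434% of Ironwood Partners LP.
Aggregating (R3): 7.219012% + 4.54434% = 11.763352%.

11.763352%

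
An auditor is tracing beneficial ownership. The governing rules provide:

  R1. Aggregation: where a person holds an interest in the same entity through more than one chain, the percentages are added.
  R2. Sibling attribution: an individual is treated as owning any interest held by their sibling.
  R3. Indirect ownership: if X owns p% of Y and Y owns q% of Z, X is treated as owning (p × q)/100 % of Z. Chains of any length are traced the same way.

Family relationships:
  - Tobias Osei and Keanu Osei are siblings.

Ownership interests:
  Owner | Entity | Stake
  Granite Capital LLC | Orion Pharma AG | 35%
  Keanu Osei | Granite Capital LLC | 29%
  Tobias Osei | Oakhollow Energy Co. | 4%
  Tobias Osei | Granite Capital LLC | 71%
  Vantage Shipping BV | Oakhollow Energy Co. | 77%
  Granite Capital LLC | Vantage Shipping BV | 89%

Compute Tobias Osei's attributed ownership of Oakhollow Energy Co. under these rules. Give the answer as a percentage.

72.53%

By sibling attribution (R2), Tobias Osei is treated as also owning Keanu Osei's interest in Granite Capital LLC, giving 71% + 29% = 100%.
Chain via Granite Capital LLC → Vantage Shipping BV (R3): 100% × 89% × 77% = 68.53% of Oakhollow Energy Co.
Direct interest in Oakhollow Energy Co: 4%.
Aggregating (R1): 68.53% + 4% = 72.53%.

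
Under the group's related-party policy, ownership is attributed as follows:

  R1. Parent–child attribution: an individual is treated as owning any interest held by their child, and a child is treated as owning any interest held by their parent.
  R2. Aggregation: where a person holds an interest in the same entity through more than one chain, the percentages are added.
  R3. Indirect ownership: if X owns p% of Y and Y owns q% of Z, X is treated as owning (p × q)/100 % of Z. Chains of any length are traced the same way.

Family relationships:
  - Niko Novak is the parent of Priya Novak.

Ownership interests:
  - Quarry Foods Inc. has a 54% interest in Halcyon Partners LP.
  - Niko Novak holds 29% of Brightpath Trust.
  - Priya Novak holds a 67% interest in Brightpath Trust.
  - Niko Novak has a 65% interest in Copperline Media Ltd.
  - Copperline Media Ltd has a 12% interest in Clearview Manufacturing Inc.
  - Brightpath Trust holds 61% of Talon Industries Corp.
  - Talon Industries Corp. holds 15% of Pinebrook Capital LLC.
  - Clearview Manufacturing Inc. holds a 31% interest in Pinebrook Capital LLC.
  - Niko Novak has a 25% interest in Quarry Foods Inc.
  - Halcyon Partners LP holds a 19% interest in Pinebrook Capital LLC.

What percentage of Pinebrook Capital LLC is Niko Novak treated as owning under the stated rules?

13.767%

By parent–child attribution (R1), Niko Novak is treated as also owning Priya Novak's interest in Brightpath Trust, giving 29% + 67% = 96%.
Chain via Copperline Media Ltd → Clearview Manufacturing Inc. (R3): 65% × 12% × 31% = 2.418% of Pinebrook Capital LLC.
Chain via Quarry Foods Inc. → Halcyon Partners LP (R3): 25% × 54% × 19% = 2.565% of Pinebrook Capital LLC.
Chain via Brightpath Trust → Talon Industries Corp. (R3): 96% × 61% × 15% = 8.784% of Pinebrook Capital LLC.
Aggregating (R2): 2.418% + 2.565% + 8.784% = 13.767%.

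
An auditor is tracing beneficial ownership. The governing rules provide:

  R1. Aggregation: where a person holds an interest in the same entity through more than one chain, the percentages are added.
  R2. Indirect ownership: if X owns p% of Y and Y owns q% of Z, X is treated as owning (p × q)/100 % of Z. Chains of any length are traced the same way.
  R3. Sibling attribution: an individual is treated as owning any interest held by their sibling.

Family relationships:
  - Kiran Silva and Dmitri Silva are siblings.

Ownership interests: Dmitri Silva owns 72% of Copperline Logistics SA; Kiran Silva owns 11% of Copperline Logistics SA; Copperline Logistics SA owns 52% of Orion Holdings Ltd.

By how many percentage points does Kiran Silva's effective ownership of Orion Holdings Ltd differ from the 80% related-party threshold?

By sibling attribution (R3), Kiran Silva is treated as also owning Dmitri Silva's interest in Copperline Logistics SA, giving 11% + 72% = 83%.
Chain via Copperline Logistics SA (R2): 83% × 52% = 43.16% of Orion Holdings Ltd.
43.16% falls short of the 80% threshold by 36.84 percentage points.

36.84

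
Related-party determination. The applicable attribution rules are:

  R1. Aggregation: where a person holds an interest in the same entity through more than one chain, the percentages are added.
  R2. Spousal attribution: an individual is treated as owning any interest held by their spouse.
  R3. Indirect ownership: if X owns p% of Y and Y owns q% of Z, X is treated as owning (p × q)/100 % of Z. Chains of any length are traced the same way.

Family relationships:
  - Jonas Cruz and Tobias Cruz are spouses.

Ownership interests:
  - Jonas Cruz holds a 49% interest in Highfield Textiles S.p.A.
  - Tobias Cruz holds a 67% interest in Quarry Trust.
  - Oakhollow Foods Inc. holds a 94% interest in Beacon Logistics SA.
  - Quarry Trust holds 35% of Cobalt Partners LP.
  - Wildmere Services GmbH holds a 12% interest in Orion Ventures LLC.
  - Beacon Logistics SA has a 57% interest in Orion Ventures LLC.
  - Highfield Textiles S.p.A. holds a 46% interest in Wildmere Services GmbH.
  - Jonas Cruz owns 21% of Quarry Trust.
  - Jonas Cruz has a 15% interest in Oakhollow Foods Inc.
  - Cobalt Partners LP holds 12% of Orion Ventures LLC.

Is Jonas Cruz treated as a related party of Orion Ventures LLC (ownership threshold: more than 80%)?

By spousal attribution (R2), Jonas Cruz is treated as also owning Tobias Cruz's interest in Quarry Trust, giving 21% + 67% = 88%.
Chain via Quarry Trust → Cobalt Partners LP (R3): 88% × 35% × 12% = 3.696% of Orion Ventures LLC.
Chain via Oakhollow Foods Inc. → Beacon Logistics SA (R3): 15% × 94% × 57% = 8.037% of Orion Ventures LLC.
Chain via Highfield Textiles S.p.A. → Wildmere Services GmbH (R3): 49% × 46% × 12% = 2.7048% of Orion Ventures LLC.
Aggregating (R1): 3.696% + 8.037% + 2.7048% = 14.4378%.
14.4378% does not exceed the 80% threshold, so Jonas is not a related party to Orion Ventures LLC.

No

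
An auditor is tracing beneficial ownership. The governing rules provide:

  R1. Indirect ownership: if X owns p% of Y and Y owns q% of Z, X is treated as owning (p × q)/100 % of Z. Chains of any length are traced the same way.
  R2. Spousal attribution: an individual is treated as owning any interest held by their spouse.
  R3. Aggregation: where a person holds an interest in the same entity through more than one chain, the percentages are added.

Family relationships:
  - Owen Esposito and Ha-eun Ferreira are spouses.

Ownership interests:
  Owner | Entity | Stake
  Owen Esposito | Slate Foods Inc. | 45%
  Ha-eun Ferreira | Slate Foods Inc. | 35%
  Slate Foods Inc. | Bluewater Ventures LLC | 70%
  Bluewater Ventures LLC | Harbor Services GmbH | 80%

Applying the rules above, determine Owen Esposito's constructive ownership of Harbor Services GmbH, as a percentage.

By spousal attribution (R2), Owen Esposito is treated as also owning Ha-eun Ferreira's interest in Slate Foods Inc, giving 45% + 35% = 80%.
Chain via Slate Foods Inc. → Bluewater Ventures LLC (R1): 80% × 70% × 80% = 44.8% of Harbor Services GmbH.

44.8%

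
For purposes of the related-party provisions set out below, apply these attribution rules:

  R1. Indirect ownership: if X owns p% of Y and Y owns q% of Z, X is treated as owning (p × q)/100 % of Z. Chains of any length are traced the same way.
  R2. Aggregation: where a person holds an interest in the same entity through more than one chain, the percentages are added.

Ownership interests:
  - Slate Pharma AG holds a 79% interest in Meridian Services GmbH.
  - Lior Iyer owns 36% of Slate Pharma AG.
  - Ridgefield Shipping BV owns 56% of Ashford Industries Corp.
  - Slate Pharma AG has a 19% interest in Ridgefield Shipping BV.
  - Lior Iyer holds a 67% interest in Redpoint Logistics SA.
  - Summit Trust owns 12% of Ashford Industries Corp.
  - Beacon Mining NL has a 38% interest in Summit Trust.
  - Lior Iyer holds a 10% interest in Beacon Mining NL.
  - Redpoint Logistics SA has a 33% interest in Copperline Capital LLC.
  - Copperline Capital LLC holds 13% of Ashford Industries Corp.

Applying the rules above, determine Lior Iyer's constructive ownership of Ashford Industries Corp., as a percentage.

7.1607%

Chain via Redpoint Logistics SA → Copperline Capital LLC (R1): 67% × 33% × 13% = 2.8743% of Ashford Industries Corp.
Chain via Slate Pharma AG → Ridgefield Shipping BV (R1): 36% × 19% × 56% = 3.8304% of Ashford Industries Corp.
Chain via Beacon Mining NL → Summit Trust (R1): 10% × 38% × 12% = 0.456% of Ashford Industries Corp.
Aggregating (R2): 2.8743% + 3.8304% + 0.456% = 7.1607%.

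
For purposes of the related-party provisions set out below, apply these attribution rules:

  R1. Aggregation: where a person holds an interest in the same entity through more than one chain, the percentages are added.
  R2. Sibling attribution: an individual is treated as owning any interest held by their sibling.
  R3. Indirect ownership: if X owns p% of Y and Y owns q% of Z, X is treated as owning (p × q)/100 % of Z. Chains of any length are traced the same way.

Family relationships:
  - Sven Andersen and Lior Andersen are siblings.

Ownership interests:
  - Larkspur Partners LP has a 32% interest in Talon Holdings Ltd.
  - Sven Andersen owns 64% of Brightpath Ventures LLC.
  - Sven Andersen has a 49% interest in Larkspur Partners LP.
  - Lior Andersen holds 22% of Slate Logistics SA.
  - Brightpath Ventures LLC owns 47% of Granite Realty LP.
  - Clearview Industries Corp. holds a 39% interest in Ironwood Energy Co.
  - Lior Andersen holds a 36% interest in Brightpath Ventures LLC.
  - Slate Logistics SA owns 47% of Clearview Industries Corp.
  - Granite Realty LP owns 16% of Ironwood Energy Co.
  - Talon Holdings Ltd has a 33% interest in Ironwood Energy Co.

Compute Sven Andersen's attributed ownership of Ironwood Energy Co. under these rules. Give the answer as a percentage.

16.727%

By sibling attribution (R2), Sven Andersen is treated as also owning Lior Andersen's interest in Brightpath Ventures LLC, giving 64% + 36% = 100%.
By sibling attribution (R2), Sven Andersen is treated as owning Lior Andersen's 22% interest in Slate Logistics SA.
Chain via Brightpath Ventures LLC → Granite Realty LP (R3): 100% × 47% × 16% = 7.52% of Ironwood Energy Co.
Chain via Larkspur Partners LP → Talon Holdings Ltd (R3): 49% × 32% × 33% = 5.1744% of Ironwood Energy Co.
Chain via Slate Logistics SA → Clearview Industries Corp. (R3): 22% × 47% × 39% = 4.0326% of Ironwood Energy Co.
Aggregating (R1): 7.52% + 5.1744% + 4.0326% = 16.727%.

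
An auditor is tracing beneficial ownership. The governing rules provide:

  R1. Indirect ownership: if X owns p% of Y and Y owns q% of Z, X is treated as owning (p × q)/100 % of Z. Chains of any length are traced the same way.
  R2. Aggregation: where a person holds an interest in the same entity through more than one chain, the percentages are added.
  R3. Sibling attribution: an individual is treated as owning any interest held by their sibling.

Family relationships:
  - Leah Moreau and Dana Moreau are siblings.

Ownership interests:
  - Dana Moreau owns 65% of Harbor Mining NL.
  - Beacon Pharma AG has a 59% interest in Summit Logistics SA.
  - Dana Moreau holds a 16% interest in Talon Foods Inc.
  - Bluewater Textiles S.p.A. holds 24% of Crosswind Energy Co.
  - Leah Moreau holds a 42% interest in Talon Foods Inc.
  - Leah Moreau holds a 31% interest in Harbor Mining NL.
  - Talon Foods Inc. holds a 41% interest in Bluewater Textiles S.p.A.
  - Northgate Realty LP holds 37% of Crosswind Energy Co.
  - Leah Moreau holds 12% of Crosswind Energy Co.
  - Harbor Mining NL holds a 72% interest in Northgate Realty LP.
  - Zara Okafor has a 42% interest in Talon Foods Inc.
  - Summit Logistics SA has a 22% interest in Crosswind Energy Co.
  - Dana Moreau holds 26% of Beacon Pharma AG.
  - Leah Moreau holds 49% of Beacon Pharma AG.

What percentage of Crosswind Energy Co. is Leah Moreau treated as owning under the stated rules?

53.0166%

By sibling attribution (R3), Leah Moreau is treated as also owning Dana Moreau's interest in Harbor Mining NL, giving 31% + 65% = 96%.
By sibling attribution (R3), Leah Moreau is treated as also owning Dana Moreau's interest in Talon Foods Inc, giving 42% + 16% = 58%.
By sibling attribution (R3), Leah Moreau is treated as also owning Dana Moreau's interest in Beacon Pharma AG, giving 49% + 26% = 75%.
Chain via Harbor Mining NL → Northgate Realty LP (R1): 96% × 72% × 37% = 25.5744% of Crosswind Energy Co.
Chain via Talon Foods Inc. → Bluewater Textiles S.p.A. (R1): 58% × 41% × 24% = 5.7072% of Crosswind Energy Co.
Chain via Beacon Pharma AG → Summit Logistics SA (R1): 75% × 59% × 22% = 9.735% of Crosswind Energy Co.
Direct interest in Crosswind Energy Co: 12%.
Aggregating (R2): 25.5744% + 5.7072% + 9.735% + 12% = 53.0166%.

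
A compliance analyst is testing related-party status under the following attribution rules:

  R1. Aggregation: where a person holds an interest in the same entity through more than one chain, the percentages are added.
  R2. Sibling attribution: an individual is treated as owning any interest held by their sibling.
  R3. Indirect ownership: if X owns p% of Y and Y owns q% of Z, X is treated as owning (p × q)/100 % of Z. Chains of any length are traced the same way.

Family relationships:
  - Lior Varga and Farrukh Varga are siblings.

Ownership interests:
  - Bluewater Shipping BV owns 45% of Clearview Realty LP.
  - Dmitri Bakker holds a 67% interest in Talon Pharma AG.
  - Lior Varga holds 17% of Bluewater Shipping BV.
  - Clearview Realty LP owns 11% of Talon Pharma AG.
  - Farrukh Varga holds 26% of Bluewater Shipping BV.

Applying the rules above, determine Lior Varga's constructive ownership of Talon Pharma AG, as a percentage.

2.1285%

By sibling attribution (R2), Lior Varga is treated as also owning Farrukh Varga's interest in Bluewater Shipping BV, giving 17% + 26% = 43%.
Chain via Bluewater Shipping BV → Clearview Realty LP (R3): 43% × 45% × 11% = 2.1285% of Talon Pharma AG.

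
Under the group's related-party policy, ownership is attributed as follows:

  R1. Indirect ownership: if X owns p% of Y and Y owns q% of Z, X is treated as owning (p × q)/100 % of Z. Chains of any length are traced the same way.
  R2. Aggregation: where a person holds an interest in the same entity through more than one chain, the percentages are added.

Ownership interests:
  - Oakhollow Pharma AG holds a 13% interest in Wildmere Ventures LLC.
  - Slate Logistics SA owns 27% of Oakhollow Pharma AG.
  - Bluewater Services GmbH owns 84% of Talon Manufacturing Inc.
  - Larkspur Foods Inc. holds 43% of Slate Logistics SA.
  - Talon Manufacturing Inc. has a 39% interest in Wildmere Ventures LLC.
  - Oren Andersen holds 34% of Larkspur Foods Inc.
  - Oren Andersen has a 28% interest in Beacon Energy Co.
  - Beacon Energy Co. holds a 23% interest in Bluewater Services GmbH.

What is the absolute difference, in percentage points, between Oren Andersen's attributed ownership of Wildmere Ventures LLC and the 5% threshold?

Chain via Larkspur Foods Inc. → Slate Logistics SA → Oakhollow Pharma AG (R1): 34% × 43% × 27% × 13% = 0.513162% of Wildmere Ventures LLC.
Chain via Beacon Energy Co. → Bluewater Services GmbH → Talon Manufacturing Inc. (R1): 28% × 23% × 84% × 39% = 2.109744% of Wildmere Ventures LLC.
Aggregating (R2): 0.513162% + 2.109744% = 2.622906%.
2.622906% falls short of the 5% threshold by 2.377094 percentage points.

2.377094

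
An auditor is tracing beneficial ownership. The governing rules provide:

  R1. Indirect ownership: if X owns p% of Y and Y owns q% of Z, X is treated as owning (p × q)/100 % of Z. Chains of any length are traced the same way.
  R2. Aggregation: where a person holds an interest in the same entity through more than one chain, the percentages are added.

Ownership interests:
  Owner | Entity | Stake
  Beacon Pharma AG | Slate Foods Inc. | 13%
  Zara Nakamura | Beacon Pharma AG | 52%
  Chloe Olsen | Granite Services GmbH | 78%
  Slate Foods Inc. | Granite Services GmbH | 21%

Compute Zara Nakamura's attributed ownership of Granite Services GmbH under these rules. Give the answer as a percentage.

1.4196%

Chain via Beacon Pharma AG → Slate Foods Inc. (R1): 52% × 13% × 21% = 1.4196% of Granite Services GmbH.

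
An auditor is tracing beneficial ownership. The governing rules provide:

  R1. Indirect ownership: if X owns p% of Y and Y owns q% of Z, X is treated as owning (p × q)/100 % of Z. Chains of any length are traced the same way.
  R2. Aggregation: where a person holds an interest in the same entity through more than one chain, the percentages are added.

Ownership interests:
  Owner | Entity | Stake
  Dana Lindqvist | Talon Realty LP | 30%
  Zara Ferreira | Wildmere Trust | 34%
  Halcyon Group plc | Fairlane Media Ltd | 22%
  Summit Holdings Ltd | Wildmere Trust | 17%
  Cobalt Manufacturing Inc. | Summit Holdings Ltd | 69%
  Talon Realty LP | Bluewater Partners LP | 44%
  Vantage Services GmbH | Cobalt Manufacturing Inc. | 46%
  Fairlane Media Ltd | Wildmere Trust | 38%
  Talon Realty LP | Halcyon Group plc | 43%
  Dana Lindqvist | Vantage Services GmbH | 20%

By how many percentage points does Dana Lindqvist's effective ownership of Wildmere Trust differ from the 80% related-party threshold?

77.8424

Chain via Talon Realty LP → Halcyon Group plc → Fairlane Media Ltd (R1): 30% × 43% × 22% × 38% = 1.07844% of Wildmere Trust.
Chain via Vantage Services GmbH → Cobalt Manufacturing Inc. → Summit Holdings Ltd (R1): 20% × 46% × 69% × 17% = 1.07916% of Wildmere Trust.
Aggregating (R2): 1.07844% + 1.07916% = 2.1576%.
2.1576% falls short of the 80% threshold by 77.8424 percentage points.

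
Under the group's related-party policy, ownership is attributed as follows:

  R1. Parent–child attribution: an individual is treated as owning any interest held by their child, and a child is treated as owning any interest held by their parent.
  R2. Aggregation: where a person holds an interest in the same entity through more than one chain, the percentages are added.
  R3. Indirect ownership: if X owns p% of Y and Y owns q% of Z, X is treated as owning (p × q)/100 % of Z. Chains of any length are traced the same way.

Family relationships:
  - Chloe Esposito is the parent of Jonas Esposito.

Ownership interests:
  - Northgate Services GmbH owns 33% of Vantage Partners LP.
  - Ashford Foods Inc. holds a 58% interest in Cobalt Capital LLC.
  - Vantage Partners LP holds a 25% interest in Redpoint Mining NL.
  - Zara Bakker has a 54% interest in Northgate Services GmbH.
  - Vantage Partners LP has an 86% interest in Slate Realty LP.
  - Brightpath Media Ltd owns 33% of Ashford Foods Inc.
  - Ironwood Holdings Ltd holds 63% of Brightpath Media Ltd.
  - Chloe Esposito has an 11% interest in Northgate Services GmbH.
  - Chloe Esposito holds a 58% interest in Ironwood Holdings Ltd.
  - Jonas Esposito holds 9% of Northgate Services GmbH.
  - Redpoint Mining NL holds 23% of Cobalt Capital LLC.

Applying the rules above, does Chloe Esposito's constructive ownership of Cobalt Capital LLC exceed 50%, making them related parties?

No

By parent–child attribution (R1), Chloe Esposito is treated as also owning Jonas Esposito's interest in Northgate Services GmbH, giving 11% + 9% = 20%.
Chain via Ironwood Holdings Ltd → Brightpath Media Ltd → Ashford Foods Inc. (R3): 58% × 63% × 33% × 58% = 6.993756% of Cobalt Capital LLC.
Chain via Northgate Services GmbH → Vantage Partners LP → Redpoint Mining NL (R3): 20% × 33% × 25% × 23% = 0.3795% of Cobalt Capital LLC.
Aggregating (R2): 6.993756% + 0.3795% = 7.373256%.
7.373256% does not exceed the 50% threshold, so Chloe is not a related party to Cobalt Capital LLC.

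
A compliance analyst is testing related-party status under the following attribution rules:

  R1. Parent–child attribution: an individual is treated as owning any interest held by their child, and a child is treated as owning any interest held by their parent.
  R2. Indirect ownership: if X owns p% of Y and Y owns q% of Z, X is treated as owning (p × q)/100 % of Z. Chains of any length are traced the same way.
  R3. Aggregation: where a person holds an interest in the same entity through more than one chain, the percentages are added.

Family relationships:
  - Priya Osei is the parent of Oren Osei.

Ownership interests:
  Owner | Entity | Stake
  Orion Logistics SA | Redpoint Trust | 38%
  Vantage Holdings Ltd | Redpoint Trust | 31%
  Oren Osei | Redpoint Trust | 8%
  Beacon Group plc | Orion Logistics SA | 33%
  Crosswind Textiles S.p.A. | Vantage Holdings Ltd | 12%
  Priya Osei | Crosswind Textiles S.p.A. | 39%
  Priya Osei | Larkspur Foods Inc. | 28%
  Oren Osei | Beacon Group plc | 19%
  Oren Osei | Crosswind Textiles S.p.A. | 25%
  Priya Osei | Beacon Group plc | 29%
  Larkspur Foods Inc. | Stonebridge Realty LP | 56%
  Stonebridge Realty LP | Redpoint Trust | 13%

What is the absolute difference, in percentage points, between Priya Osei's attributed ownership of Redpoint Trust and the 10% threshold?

8.4384

By parent–child attribution (R1), Priya Osei is treated as also owning Oren Osei's interest in Beacon Group plc, giving 29% + 19% = 48%.
By parent–child attribution (R1), Priya Osei is treated as also owning Oren Osei's interest in Crosswind Textiles S.p.A, giving 39% + 25% = 64%.
By parent–child attribution (R1), Priya Osei is treated as owning Oren Osei's 8% interest in Redpoint Trust.
Chain via Larkspur Foods Inc. → Stonebridge Realty LP (R2): 28% × 56% × 13% = 2.0384% of Redpoint Trust.
Chain via Beacon Group plc → Orion Logistics SA (R2): 48% × 33% × 38% = 6.0192% of Redpoint Trust.
Chain via Crosswind Textiles S.p.A. → Vantage Holdings Ltd (R2): 64% × 12% × 31% = 2.3808% of Redpoint Trust.
Direct interest in Redpoint Trust: 8%.
Aggregating (R3): 2.0384% + 6.0192% + 2.3808% + 8% = 18.4384%.
18.4384% exceeds the 10% threshold by 8.4384 percentage points.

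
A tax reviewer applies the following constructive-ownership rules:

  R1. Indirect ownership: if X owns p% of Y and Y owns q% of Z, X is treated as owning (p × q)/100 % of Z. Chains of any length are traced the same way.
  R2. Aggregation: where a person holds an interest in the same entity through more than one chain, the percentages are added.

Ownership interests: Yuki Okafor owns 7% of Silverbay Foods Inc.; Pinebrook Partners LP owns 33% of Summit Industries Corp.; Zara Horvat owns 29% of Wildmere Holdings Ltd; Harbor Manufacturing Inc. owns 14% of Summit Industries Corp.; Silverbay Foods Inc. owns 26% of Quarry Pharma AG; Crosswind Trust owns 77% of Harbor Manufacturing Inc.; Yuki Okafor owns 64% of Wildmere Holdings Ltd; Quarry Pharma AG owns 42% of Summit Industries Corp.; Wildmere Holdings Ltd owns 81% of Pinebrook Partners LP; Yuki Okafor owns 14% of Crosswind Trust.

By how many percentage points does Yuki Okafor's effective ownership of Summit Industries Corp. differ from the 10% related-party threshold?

9.3808

Chain via Silverbay Foods Inc. → Quarry Pharma AG (R1): 7% × 26% × 42% = 0.7644% of Summit Industries Corp.
Chain via Crosswind Trust → Harbor Manufacturing Inc. (R1): 14% × 77% × 14% = 1.5092% of Summit Industries Corp.
Chain via Wildmere Holdings Ltd → Pinebrook Partners LP (R1): 64% × 81% × 33% = 17.1072% of Summit Industries Corp.
Aggregating (R2): 0.7644% + 1.5092% + 17.1072% = 19.3808%.
19.3808% exceeds the 10% threshold by 9.3808 percentage points.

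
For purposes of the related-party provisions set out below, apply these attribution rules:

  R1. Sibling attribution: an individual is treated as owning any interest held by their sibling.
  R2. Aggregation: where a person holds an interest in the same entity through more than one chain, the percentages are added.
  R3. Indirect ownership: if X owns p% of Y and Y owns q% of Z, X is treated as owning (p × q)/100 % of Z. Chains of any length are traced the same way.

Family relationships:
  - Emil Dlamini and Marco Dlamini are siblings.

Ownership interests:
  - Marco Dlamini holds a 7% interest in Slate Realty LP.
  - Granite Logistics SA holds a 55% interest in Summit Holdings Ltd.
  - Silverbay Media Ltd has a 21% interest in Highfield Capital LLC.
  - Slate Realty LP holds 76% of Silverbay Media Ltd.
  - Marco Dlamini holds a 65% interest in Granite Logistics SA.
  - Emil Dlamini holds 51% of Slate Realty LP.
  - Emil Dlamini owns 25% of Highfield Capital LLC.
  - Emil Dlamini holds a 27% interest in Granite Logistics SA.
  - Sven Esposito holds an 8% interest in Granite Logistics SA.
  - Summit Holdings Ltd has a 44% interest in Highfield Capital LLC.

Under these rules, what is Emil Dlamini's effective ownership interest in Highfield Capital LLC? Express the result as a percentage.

By sibling attribution (R1), Emil Dlamini is treated as also owning Marco Dlamini's interest in Slate Realty LP, giving 51% + 7% = 58%.
By sibling attribution (R1), Emil Dlamini is treated as also owning Marco Dlamini's interest in Granite Logistics SA, giving 27% + 65% = 92%.
Chain via Slate Realty LP → Silverbay Media Ltd (R3): 58% × 76% × 21% = 9.2568% of Highfield Capital LLC.
Chain via Granite Logistics SA → Summit Holdings Ltd (R3): 92% × 55% × 44% = 22.264% of Highfield Capital LLC.
Direct interest in Highfield Capital LLC: 25%.
Aggregating (R2): 9.2568% + 22.264% + 25% = 56.5208%.

56.5208%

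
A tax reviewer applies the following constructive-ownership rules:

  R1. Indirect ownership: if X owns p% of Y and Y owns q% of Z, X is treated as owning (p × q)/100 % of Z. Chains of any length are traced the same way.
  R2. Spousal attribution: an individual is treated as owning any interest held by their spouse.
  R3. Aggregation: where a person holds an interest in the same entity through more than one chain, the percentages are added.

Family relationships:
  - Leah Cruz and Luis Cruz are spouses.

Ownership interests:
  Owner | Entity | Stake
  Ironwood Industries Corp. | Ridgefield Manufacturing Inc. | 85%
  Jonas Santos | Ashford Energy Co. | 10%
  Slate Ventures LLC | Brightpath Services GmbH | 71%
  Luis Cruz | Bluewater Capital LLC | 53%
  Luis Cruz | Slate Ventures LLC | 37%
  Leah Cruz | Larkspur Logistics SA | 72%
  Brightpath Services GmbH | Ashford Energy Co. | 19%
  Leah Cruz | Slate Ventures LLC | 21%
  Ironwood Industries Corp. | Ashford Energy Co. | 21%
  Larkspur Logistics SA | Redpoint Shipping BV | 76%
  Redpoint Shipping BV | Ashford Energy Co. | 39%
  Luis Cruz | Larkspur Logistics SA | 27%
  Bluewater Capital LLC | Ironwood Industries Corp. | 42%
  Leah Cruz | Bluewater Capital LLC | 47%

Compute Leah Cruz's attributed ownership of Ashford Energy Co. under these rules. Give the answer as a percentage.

By spousal attribution (R2), Leah Cruz is treated as also owning Luis Cruz's interest in Slate Ventures LLC, giving 21% + 37% = 58%.
By spousal attribution (R2), Leah Cruz is treated as also owning Luis Cruz's interest in Larkspur Logistics SA, giving 72% + 27% = 99%.
By spousal attribution (R2), Leah Cruz is treated as also owning Luis Cruz's interest in Bluewater Capital LLC, giving 47% + 53% = 100%.
Chain via Slate Ventures LLC → Brightpath Services GmbH (R1): 58% × 71% × 19% = 7.8242% of Ashford Energy Co.
Chain via Larkspur Logistics SA → Redpoint Shipping BV (R1): 99% × 76% × 39% = 29.3436% of Ashford Energy Co.
Chain via Bluewater Capital LLC → Ironwood Industries Corp. (R1): 100% × 42% × 21% = 8.82% of Ashford Energy Co.
Aggregating (R3): 7.8242% + 29.3436% + 8.82% = 45.9878%.

45.9878%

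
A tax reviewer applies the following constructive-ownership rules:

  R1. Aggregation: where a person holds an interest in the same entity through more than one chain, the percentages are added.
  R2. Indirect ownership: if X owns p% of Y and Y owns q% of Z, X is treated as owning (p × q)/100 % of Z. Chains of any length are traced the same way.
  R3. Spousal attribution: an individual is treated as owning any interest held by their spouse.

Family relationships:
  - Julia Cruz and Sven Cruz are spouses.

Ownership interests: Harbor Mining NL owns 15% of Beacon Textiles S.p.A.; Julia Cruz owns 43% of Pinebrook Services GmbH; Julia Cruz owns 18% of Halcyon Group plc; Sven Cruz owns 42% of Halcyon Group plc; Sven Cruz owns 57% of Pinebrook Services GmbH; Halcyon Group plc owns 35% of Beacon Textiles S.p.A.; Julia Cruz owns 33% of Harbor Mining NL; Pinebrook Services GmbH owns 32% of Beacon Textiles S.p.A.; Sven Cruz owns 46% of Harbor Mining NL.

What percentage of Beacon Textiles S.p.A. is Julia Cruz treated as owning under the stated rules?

By spousal attribution (R3), Julia Cruz is treated as also owning Sven Cruz's interest in Harbor Mining NL, giving 33% + 46% = 79%.
By spousal attribution (R3), Julia Cruz is treated as also owning Sven Cruz's interest in Pinebrook Services GmbH, giving 43% + 57% = 100%.
By spousal attribution (R3), Julia Cruz is treated as also owning Sven Cruz's interest in Halcyon Group plc, giving 18% + 42% = 60%.
Chain via Harbor Mining NL (R2): 79% × 15% = 11.85% of Beacon Textiles S.p.A.
Chain via Pinebrook Services GmbH (R2): 100% × 32% = 32% of Beacon Textiles S.p.A.
Chain via Halcyon Group plc (R2): 60% × 35% = 21% of Beacon Textiles S.p.A.
Aggregating (R1): 11.85% + 32% + 21% = 64.85%.

64.85%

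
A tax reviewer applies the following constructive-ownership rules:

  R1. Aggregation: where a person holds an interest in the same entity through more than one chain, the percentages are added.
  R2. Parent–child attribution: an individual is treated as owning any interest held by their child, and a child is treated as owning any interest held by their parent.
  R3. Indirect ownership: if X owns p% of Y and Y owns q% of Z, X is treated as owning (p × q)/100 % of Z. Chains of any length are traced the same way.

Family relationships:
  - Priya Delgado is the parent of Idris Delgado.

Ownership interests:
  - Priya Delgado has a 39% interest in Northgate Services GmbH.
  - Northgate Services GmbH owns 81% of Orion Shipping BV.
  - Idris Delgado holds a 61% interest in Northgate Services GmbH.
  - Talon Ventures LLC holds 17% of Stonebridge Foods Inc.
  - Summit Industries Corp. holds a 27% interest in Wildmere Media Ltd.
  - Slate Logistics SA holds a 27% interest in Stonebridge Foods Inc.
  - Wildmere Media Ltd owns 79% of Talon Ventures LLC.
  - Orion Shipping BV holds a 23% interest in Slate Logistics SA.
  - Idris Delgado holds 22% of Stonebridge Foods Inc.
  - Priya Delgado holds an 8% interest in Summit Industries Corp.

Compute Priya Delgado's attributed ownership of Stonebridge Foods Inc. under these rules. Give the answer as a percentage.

27.320188%

By parent–child attribution (R2), Priya Delgado is treated as also owning Idris Delgado's interest in Northgate Services GmbH, giving 39% + 61% = 100%.
By parent–child attribution (R2), Priya Delgado is treated as owning Idris Delgado's 22% interest in Stonebridge Foods Inc.
Chain via Summit Industries Corp. → Wildmere Media Ltd → Talon Ventures LLC (R3): 8% × 27% × 79% × 17% = 0.290088% of Stonebridge Foods Inc.
Chain via Northgate Services GmbH → Orion Shipping BV → Slate Logistics SA (R3): 100% × 81% × 23% × 27% = 5.0301% of Stonebridge Foods Inc.
Direct interest in Stonebridge Foods Inc: 22%.
Aggregating (R1): 0.290088% + 5.0301% + 22% = 27.320188%.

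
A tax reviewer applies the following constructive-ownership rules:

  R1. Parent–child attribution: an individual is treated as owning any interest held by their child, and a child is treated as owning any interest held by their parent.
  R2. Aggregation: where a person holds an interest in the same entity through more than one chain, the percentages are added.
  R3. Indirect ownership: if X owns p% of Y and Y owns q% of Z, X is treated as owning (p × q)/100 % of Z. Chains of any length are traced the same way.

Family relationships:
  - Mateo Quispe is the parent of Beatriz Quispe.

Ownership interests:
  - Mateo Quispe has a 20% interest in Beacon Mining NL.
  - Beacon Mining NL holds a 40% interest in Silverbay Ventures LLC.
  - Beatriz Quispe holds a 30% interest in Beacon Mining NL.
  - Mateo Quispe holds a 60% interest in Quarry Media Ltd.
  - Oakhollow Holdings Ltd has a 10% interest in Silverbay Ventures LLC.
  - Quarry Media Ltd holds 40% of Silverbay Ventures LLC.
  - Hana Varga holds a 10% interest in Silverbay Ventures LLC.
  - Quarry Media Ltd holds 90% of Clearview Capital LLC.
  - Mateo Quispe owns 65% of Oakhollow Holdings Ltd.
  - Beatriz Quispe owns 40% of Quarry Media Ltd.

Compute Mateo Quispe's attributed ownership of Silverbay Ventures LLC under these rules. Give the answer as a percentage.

By parent–child attribution (R1), Mateo Quispe is treated as also owning Beatriz Quispe's interest in Beacon Mining NL, giving 20% + 30% = 50%.
By parent–child attribution (R1), Mateo Quispe is treated as also owning Beatriz Quispe's interest in Quarry Media Ltd, giving 60% + 40% = 100%.
Chain via Oakhollow Holdings Ltd (R3): 65% × 10% = 6.5% of Silverbay Ventures LLC.
Chain via Beacon Mining NL (R3): 50% × 40% = 20% of Silverbay Ventures LLC.
Chain via Quarry Media Ltd (R3): 100% × 40% = 40% of Silverbay Ventures LLC.
Aggregating (R2): 6.5% + 20% + 40% = 66.5%.

66.5%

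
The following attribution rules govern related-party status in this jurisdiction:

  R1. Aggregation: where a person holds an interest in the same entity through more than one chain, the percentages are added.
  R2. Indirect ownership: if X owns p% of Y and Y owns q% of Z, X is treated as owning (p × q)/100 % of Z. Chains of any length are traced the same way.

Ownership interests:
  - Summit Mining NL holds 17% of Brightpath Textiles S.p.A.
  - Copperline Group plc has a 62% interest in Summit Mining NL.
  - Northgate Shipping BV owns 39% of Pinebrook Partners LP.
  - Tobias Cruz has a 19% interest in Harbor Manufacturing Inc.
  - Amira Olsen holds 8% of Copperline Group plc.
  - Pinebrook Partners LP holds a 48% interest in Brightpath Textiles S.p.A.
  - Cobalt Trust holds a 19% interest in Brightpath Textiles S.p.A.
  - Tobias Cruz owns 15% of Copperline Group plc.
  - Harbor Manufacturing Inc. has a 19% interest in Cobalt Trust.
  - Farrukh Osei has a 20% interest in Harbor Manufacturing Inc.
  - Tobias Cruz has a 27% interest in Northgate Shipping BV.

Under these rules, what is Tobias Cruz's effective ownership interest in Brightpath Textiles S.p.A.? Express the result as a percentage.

7.3213%

Chain via Harbor Manufacturing Inc. → Cobalt Trust (R2): 19% × 19% × 19% = 0.6859% of Brightpath Textiles S.p.A.
Chain via Copperline Group plc → Summit Mining NL (R2): 15% × 62% × 17% = 1.581% of Brightpath Textiles S.p.A.
Chain via Northgate Shipping BV → Pinebrook Partners LP (R2): 27% × 39% × 48% = 5.0544% of Brightpath Textiles S.p.A.
Aggregating (R1): 0.6859% + 1.581% + 5.0544% = 7.3213%.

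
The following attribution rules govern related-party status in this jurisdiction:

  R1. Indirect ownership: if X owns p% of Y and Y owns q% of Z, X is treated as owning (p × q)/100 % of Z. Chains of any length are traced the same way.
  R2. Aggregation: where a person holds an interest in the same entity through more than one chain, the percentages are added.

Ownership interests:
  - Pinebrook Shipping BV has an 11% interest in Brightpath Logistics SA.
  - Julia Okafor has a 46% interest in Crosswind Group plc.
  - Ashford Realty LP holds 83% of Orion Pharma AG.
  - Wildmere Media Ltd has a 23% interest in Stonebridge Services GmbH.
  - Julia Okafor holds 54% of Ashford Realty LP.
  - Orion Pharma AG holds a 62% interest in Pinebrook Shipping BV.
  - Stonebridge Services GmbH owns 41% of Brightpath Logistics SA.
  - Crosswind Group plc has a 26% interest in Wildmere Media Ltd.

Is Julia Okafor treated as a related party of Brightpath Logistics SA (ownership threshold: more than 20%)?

Chain via Crosswind Group plc → Wildmere Media Ltd → Stonebridge Services GmbH (R1): 46% × 26% × 23% × 41% = 1.127828% of Brightpath Logistics SA.
Chain via Ashford Realty LP → Orion Pharma AG → Pinebrook Shipping BV (R1): 54% × 83% × 62% × 11% = 3.056724% of Brightpath Logistics SA.
Aggregating (R2): 1.127828% + 3.056724% = 4.184552%.
4.184552% does not exceed the 20% threshold, so Julia is not a related party to Brightpath Logistics SA.

No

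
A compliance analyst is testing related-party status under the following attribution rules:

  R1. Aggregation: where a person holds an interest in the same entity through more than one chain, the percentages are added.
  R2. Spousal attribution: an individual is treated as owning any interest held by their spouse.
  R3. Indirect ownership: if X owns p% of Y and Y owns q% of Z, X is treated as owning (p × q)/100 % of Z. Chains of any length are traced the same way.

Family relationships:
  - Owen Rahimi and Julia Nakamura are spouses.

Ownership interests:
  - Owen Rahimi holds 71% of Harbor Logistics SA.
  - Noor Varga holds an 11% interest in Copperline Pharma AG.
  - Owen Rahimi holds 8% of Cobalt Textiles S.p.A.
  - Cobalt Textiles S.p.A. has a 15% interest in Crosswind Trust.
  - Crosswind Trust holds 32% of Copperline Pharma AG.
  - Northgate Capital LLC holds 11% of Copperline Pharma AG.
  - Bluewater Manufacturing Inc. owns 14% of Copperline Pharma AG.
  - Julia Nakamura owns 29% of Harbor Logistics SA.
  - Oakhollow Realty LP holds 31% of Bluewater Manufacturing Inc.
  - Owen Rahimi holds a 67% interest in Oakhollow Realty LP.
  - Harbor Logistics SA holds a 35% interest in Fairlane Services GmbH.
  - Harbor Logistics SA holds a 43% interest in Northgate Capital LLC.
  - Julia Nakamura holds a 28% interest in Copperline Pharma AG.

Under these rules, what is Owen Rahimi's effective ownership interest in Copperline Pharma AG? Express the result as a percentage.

36.0218%

By spousal attribution (R2), Owen Rahimi is treated as also owning Julia Nakamura's interest in Harbor Logistics SA, giving 71% + 29% = 100%.
By spousal attribution (R2), Owen Rahimi is treated as owning Julia Nakamura's 28% interest in Copperline Pharma AG.
Chain via Cobalt Textiles S.p.A. → Crosswind Trust (R3): 8% × 15% × 32% = 0.384% of Copperline Pharma AG.
Chain via Oakhollow Realty LP → Bluewater Manufacturing Inc. (R3): 67% × 31% × 14% = 2.9078% of Copperline Pharma AG.
Chain via Harbor Logistics SA → Northgate Capital LLC (R3): 100% × 43% × 11% = 4.73% of Copperline Pharma AG.
Direct interest in Copperline Pharma AG: 28%.
Aggregating (R1): 0.384% + 2.9078% + 4.73% + 28% = 36.0218%.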